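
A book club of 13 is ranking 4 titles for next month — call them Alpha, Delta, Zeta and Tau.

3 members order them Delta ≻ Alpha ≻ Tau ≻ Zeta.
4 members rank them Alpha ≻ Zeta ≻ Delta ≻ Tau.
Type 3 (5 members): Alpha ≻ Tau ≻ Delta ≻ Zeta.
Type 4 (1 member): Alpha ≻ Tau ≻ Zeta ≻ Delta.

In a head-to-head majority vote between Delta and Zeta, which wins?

Ballots ranking Delta above Zeta: 3 + 5 = 8.
Ballots ranking Zeta above Delta: 13 − 8 = 5.
Delta wins the head-to-head 8–5.

Delta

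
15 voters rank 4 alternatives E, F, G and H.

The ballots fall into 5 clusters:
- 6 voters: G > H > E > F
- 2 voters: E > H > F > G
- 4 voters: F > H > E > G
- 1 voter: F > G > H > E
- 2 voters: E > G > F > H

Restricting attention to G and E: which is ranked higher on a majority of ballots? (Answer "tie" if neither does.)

E

Ballots ranking G above E: 6 + 1 = 7.
Ballots ranking E above G: 15 − 7 = 8.
E wins the head-to-head 8–7.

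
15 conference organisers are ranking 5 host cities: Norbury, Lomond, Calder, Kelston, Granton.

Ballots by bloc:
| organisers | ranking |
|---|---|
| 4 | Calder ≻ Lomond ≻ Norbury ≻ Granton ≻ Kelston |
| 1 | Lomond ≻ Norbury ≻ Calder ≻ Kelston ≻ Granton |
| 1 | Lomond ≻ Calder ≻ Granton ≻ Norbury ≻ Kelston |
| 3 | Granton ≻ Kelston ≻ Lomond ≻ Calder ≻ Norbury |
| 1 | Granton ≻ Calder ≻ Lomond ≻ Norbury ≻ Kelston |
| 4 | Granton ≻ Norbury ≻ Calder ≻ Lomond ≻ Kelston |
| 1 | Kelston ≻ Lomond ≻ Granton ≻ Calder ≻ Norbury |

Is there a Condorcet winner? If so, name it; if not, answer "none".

Granton

Head-to-head results (15 organisers):
Norbury–Lomond: Lomond 11–4.
Norbury vs Calder: Calder, 10–5.
Norbury vs Kelston: Norbury, 11–4.
Norbury–Granton: Granton 10–5.
Lomond–Calder: Calder 9–6.
Lomond vs Kelston: Lomond, 11–4.
Lomond vs Granton: Granton, 8–7.
Calder–Kelston: Calder 11–4.
Calder vs Granton: Granton wins 9–6.
Kelston vs Granton: Granton, 13–2.
Only Granton has no losses; Granton is the Condorcet winner.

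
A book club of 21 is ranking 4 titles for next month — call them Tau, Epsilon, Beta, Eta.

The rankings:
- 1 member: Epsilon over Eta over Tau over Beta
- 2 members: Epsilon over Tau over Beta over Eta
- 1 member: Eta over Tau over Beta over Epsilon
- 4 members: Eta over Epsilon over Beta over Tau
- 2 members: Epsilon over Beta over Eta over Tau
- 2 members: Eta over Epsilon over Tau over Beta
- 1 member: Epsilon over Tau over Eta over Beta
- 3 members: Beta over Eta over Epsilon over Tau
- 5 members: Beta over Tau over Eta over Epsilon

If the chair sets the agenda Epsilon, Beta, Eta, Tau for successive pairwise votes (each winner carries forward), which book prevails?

Eta

Round 1: Epsilon vs Beta — 12–9, Epsilon advances.
Round 2: Epsilon vs Eta — 6–15, Eta advances.
Round 3: Eta vs Tau — 13–8, Eta advances.
Eta survives the agenda.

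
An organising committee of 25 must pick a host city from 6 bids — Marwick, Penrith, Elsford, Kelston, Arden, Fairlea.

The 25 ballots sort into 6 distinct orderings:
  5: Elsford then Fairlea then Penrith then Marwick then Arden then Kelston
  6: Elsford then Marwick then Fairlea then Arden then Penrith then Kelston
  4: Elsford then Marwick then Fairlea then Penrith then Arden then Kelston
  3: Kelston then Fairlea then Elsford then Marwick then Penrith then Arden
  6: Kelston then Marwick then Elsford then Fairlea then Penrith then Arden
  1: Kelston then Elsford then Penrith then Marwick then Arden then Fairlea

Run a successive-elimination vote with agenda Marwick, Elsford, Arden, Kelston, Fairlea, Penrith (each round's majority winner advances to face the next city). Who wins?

Elsford

Round 1: Marwick vs Elsford — 6–19, Elsford advances.
Round 2: Elsford vs Arden — 25–0, Elsford advances.
Round 3: Elsford vs Kelston — 15–10, Elsford advances.
Round 4: Elsford vs Fairlea — 22–3, Elsford advances.
Round 5: Elsford vs Penrith — 25–0, Elsford advances.
Elsford survives the agenda.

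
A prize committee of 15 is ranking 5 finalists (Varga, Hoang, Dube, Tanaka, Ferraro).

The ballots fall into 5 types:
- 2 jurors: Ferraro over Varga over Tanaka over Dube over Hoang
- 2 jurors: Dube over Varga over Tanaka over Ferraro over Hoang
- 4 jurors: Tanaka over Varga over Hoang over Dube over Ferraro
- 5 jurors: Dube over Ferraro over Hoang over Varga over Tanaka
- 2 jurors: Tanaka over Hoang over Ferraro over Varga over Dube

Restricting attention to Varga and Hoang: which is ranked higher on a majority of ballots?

Varga

Ballots ranking Varga above Hoang: 2 + 2 + 4 = 8.
Ballots ranking Hoang above Varga: 15 − 8 = 7.
Varga wins the head-to-head 8–7.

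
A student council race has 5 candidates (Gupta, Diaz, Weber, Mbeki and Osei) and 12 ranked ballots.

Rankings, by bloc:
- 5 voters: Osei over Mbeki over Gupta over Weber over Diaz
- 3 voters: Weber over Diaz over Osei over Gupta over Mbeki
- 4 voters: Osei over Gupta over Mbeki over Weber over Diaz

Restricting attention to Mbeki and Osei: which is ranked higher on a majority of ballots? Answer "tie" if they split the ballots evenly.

Osei

No ballot ranks Mbeki above Osei: 0.
Ballots ranking Osei above Mbeki: 12 − 0 = 12.
Osei wins the head-to-head 12–0.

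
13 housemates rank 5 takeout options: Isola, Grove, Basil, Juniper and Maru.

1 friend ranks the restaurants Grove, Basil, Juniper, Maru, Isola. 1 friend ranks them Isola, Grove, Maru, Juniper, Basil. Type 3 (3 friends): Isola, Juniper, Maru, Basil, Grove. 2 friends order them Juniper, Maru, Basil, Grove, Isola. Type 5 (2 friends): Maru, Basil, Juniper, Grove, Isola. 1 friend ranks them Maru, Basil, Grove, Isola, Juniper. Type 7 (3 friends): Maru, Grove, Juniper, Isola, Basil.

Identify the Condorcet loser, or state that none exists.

Head-to-head results (13 friends):
Isola vs Grove: Grove, 9–4.
Isola vs Basil: Isola is ranked higher on 1+3+3 = 7 ballots, Basil on 6. Isola wins 7–6.
Isola vs Juniper: Isola preferred on 1+3+1 = 5 ballots; Juniper wins 8–5.
Isola vs Maru: 1+3 = 4 for Isola, 9 for Maru — Maru by 9–4.
Grove–Basil: Basil 8–5.
Grove vs Juniper: Grove is ranked higher on 1+1+1+3 = 6 ballots, Juniper on 7. Juniper wins 7–6.
Grove vs Maru: Maru, 11–2.
Basil vs Juniper: Juniper wins 9–4.
Basil vs Maru: Maru, 12–1.
Juniper vs Maru: Maru, 7–6.
No restaurant is winless: Isola beats Basil; Grove beats Isola; Basil beats Grove; Juniper beats Isola; Maru beats Isola. There is no Condorcet loser.

none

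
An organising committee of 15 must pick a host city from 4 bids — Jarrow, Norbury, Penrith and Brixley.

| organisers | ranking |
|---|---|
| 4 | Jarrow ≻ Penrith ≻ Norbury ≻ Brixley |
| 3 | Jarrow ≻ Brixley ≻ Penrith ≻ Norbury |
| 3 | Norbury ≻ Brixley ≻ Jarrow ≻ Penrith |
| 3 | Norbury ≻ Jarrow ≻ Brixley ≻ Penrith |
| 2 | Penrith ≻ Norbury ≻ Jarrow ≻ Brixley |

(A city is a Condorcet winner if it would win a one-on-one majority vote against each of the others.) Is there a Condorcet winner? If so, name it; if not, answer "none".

none

Head-to-head results (15 organisers):
Jarrow vs Norbury: Jarrow is ranked higher on 4+3 = 7 ballots, Norbury on 8. Norbury wins 8–7.
Jarrow vs Penrith: Jarrow is ranked higher on 4+3+3+3 = 13 ballots, Penrith on 2. Jarrow wins 13–2.
Jarrow vs Brixley: 4+3+3+2 = 12 for Jarrow, 3 for Brixley — Jarrow by 12–3.
Norbury vs Penrith: 6 to 9, Penrith.
Norbury vs Brixley: Norbury preferred on 4+3+3+2 = 12 ballots; Norbury wins 12–3.
Penrith vs Brixley: Penrith preferred on 4+2 = 6 ballots; Brixley wins 9–6.
No city is unbeaten: Jarrow loses to Norbury; Norbury loses to Penrith; Penrith loses to Jarrow; Brixley loses to Jarrow. In particular Jarrow → Penrith → Norbury → Jarrow is a majority cycle — no Condorcet winner exists.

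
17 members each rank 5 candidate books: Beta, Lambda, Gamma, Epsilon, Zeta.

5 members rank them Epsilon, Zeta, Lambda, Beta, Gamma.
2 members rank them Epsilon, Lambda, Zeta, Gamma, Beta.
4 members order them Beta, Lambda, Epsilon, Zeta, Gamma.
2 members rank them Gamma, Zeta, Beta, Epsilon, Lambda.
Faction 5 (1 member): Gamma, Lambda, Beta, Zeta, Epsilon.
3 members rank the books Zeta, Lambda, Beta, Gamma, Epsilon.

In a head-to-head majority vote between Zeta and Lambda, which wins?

Zeta

Ballots ranking Zeta above Lambda: 5 + 2 + 3 = 10.
Ballots ranking Lambda above Zeta: 17 − 10 = 7.
Zeta wins the head-to-head 10–7.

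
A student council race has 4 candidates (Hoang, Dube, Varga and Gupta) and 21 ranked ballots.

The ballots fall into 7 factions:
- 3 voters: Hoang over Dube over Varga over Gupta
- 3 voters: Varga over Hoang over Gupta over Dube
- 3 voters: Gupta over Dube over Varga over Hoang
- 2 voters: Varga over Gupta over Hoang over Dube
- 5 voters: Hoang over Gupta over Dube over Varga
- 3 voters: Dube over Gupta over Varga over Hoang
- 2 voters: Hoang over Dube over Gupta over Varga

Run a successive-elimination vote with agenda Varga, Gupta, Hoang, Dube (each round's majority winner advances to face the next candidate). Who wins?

Round 1: Varga vs Gupta — 8–13, Gupta advances.
Round 2: Gupta vs Hoang — 8–13, Hoang advances.
Round 3: Hoang vs Dube — 15–6, Hoang advances.
The agenda winner is Hoang.

Hoang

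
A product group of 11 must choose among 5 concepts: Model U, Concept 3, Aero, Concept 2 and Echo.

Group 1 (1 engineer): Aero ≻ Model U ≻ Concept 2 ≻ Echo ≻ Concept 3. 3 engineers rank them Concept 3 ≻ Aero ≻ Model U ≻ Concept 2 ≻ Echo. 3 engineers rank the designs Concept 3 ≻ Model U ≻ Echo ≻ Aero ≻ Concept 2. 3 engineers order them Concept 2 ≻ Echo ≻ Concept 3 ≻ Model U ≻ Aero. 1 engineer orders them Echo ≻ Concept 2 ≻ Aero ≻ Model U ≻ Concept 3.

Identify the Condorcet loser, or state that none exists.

none

Head-to-head results (11 engineers):
Model U–Concept 3: Concept 3 9–2.
Model U vs Aero: Model U preferred on 3+3 = 6 ballots; Model U wins 6–5.
Model U vs Concept 2: Model U, 7–4.
Model U vs Echo: Model U, 7–4.
Concept 3 vs Aero: 3+3+3 = 9 for Concept 3, 2 for Aero — Concept 3 by 9–2.
Concept 3–Concept 2: Concept 3 6–5.
Concept 3 vs Echo: Concept 3, 6–5.
Aero vs Concept 2: Aero is ranked higher on 1+3+3 = 7 ballots, Concept 2 on 4. Aero wins 7–4.
Aero vs Echo: 4 to 7, Echo.
Concept 2 vs Echo: Concept 2, 7–4.
Every design wins at least one matchup (Model U beats Aero; Concept 3 beats Model U; Aero beats Concept 2; Concept 2 beats Echo; Echo beats Aero), so there is no Condorcet loser.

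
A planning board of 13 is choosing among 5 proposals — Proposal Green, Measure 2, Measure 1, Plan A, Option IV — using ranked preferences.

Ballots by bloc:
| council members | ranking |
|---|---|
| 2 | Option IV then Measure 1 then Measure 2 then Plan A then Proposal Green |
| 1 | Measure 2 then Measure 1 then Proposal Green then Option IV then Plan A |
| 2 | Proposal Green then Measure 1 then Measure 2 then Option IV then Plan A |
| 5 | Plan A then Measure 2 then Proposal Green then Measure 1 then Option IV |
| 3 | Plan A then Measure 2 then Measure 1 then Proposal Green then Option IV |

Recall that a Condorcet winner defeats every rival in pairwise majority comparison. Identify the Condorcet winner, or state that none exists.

Pairwise majorities:
Proposal Green vs Measure 2: 2 for Proposal Green, 11 for Measure 2 — Measure 2 by 11–2.
Proposal Green vs Measure 1: Proposal Green is ranked higher on 2+5 = 7 ballots, Measure 1 on 6. Proposal Green wins 7–6.
Proposal Green–Plan A: Plan A 10–3.
Proposal Green vs Option IV: 11 to 2, Proposal Green.
Measure 2 vs Measure 1: Measure 2, 9–4.
Measure 2 vs Plan A: Plan A, 8–5.
Measure 2 vs Option IV: Measure 2 is ranked higher on 1+2+5+3 = 11 ballots, Option IV on 2. Measure 2 wins 11–2.
Measure 1 vs Plan A: Plan A, 8–5.
Measure 1 vs Option IV: 11 to 2, Measure 1.
Plan A vs Option IV: Plan A preferred on 5+3 = 8 ballots; Plan A wins 8–5.
Only Plan A has no losses; Plan A is the Condorcet winner.

Plan A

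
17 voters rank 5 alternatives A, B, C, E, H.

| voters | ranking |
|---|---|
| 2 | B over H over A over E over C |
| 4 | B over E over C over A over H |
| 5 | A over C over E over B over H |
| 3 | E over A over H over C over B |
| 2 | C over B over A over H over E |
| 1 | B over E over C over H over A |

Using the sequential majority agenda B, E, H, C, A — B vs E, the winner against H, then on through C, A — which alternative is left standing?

Round 1: B vs E — 9–8, B advances.
Round 2: B vs H — 14–3, B advances.
Round 3: B vs C — 7–10, C advances.
Round 4: C vs A — 7–10, A advances.
A survives the agenda.

A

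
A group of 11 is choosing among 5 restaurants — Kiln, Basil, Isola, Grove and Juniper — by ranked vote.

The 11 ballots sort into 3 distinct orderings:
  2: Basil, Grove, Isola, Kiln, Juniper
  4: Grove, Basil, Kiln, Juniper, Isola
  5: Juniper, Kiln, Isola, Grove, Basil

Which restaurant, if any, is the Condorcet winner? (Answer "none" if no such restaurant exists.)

Pairwise majorities:
Kiln vs Basil: Kiln is ranked higher on 5 ballots, Basil on 6. Basil wins 6–5.
Kiln vs Isola: Kiln preferred on 4+5 = 9 ballots; Kiln wins 9–2.
Kiln vs Grove: Kiln is ranked higher on 5 ballots, Grove on 6. Grove wins 6–5.
Kiln vs Juniper: 2+4 = 6 for Kiln, 5 for Juniper — Kiln by 6–5.
Basil vs Isola: 6 to 5, Basil.
Basil vs Grove: 2 for Basil, 9 for Grove — Grove by 9–2.
Basil vs Juniper: 2+4 = 6 for Basil, 5 for Juniper — Basil by 6–5.
Isola vs Grove: 5 to 6, Grove.
Isola vs Juniper: Isola preferred on 2 ballots; Juniper wins 9–2.
Grove vs Juniper: 2+4 = 6 for Grove, 5 for Juniper — Grove by 6–5.
Grove defeats every rival head-to-head and is the Condorcet winner.

Grove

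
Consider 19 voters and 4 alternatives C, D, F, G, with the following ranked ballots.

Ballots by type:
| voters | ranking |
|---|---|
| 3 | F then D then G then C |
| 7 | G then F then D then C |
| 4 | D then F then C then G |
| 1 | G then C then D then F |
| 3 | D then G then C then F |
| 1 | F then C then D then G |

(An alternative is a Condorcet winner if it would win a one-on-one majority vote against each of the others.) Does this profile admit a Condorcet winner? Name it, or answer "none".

none

Pairwise majorities:
C vs D: 1+1 = 2 for C, 17 for D — D by 17–2.
C vs F: 4 to 15, F.
C vs G: C is ranked higher on 4+1 = 5 ballots, G on 14. G wins 14–5.
D vs F: 8 to 11, F.
D vs G: D is ranked higher on 3+4+3+1 = 11 ballots, G on 8. D wins 11–8.
F vs G: F is ranked higher on 3+4+1 = 8 ballots, G on 11. G wins 11–8.
Every alternative loses at least once (C loses to D; D loses to F; F loses to G; G loses to D). The majority relation contains the cycle D beats G beats F beats D, so there is no Condorcet winner.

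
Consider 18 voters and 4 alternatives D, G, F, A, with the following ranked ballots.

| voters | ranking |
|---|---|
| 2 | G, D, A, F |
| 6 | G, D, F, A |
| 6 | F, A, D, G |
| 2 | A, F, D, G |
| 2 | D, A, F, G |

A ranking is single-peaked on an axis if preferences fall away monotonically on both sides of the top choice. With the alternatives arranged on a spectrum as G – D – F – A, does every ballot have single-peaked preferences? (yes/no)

no

Axis positions: G=1, D=2, F=3, A=4.
Group 1: ranking walks positions 1-2-4-3; A is ranked above F even though F lies between A and the peak G on the axis — preferences dip and rise again. Not single-peaked.
Group 2 (peak G at position 1): ranking walks positions 1-2-3-4, expanding outward from the peak — single-peaked.
Group 3 (peak F at position 3): ranking walks positions 3-4-2-1, expanding outward from the peak — single-peaked.
Group 4 (peak A at position 4): ranking walks positions 4-3-2-1, expanding outward from the peak — single-peaked.
Group 5: ranking walks positions 2-4-3-1; A is ranked above F even though F lies between A and the peak D on the axis — preferences dip and rise again. Not single-peaked.
Group 1 violates single-peakedness, so the profile is not single-peaked on this axis.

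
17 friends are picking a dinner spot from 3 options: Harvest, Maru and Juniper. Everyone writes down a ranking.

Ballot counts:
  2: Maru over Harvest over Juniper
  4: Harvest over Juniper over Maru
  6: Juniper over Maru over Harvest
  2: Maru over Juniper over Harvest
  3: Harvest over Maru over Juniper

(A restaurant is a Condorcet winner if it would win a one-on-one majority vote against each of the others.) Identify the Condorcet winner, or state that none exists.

none

Check each pair by majority over 17 ballots:
Harvest vs Maru: 4+3 = 7 for Harvest, 10 for Maru — Maru by 10–7.
Harvest vs Juniper: Harvest is ranked higher on 2+4+3 = 9 ballots, Juniper on 8. Harvest wins 9–8.
Maru vs Juniper: Juniper, 10–7.
Every restaurant loses at least once (Harvest loses to Maru; Maru loses to Juniper; Juniper loses to Harvest). The majority relation contains the cycle Harvest beats Juniper beats Maru beats Harvest, so there is no Condorcet winner.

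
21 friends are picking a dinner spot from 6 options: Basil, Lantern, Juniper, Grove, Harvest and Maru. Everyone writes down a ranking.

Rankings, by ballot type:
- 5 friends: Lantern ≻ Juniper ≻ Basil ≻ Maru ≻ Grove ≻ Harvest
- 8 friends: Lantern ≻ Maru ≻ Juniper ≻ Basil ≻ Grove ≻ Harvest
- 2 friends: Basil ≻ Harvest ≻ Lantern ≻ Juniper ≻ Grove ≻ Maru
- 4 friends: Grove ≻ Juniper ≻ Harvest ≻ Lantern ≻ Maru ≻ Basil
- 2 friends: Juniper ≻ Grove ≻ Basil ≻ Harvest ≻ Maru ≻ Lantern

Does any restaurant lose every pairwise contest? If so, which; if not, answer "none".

Head-to-head results (21 friends):
Basil vs Lantern: 2+2 = 4 for Basil, 17 for Lantern — Lantern by 17–4.
Basil vs Juniper: Basil preferred on 2 ballots; Juniper wins 19–2.
Basil vs Grove: Basil preferred on 5+8+2 = 15 ballots; Basil wins 15–6.
Basil vs Harvest: Basil preferred on 5+8+2+2 = 17 ballots; Basil wins 17–4.
Basil vs Maru: Basil preferred on 5+2+2 = 9 ballots; Maru wins 12–9.
Lantern–Juniper: Lantern 15–6.
Lantern vs Grove: 15 to 6, Lantern.
Lantern–Harvest: Lantern 13–8.
Lantern–Maru: Lantern 19–2.
Juniper vs Grove: Juniper preferred on 5+8+2+2 = 17 ballots; Juniper wins 17–4.
Juniper vs Harvest: Juniper, 19–2.
Juniper vs Maru: Juniper, 13–8.
Grove vs Harvest: Grove is ranked higher on 5+8+4+2 = 19 ballots, Harvest on 2. Grove wins 19–2.
Grove vs Maru: Grove preferred on 2+4+2 = 8 ballots; Maru wins 13–8.
Harvest vs Maru: Maru, 13–8.
Only Harvest has no wins; Harvest is the Condorcet loser.

Harvest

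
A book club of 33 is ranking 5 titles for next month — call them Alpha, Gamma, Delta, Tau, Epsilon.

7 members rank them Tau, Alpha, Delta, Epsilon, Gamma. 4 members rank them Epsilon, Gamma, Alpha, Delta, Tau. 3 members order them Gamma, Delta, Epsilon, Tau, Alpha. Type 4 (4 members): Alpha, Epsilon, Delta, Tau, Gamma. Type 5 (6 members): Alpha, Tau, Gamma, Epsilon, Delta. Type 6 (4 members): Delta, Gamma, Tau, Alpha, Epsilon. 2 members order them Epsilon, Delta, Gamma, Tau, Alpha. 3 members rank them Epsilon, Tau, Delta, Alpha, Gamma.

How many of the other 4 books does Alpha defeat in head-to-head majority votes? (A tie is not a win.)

3

Alpha against each rival (33 members):
Alpha vs Gamma: Alpha preferred on 7+4+6+3 = 20 ballots; Alpha wins 20–13.
Alpha vs Delta: 21 to 12, Alpha.
Alpha vs Tau: Alpha is ranked higher on 4+4+6 = 14 ballots, Tau on 19. Tau wins 19–14.
Alpha vs Epsilon: 21 to 12, Alpha.
Alpha beats Gamma, Delta, Epsilon; loses to Tau — 3 pairwise wins.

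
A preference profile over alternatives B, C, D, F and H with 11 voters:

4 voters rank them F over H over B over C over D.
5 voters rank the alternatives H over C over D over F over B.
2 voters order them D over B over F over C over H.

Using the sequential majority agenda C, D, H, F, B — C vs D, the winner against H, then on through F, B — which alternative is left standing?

F

Round 1: C vs D — 9–2, C advances.
Round 2: C vs H — 2–9, H advances.
Round 3: H vs F — 5–6, F advances.
Round 4: F vs B — 9–2, F advances.
F survives the agenda.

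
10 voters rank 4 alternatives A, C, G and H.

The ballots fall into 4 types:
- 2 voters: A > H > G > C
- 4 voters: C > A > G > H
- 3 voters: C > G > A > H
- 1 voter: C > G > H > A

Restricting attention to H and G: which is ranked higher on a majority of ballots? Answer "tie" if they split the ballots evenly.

Ballots ranking H above G: 2.
Ballots ranking G above H: 10 − 2 = 8.
G wins the head-to-head 8–2.

G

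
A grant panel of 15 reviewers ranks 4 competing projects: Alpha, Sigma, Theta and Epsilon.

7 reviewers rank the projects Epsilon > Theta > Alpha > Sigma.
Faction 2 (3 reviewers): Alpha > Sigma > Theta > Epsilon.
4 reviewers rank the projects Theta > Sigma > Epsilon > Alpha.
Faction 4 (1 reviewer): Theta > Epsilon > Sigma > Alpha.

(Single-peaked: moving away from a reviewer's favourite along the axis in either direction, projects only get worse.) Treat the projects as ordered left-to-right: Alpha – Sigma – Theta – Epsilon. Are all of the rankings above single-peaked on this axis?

Axis positions: Alpha=1, Sigma=2, Theta=3, Epsilon=4.
Faction 1: ranking walks positions 4-3-1-2; Alpha is ranked above Sigma even though Sigma lies between Alpha and the peak Epsilon on the axis — preferences dip and rise again. Not single-peaked.
Faction 2 (peak Alpha at position 1): ranking walks positions 1-2-3-4, expanding outward from the peak — single-peaked.
Faction 3 (peak Theta at position 3): ranking walks positions 3-2-4-1, expanding outward from the peak — single-peaked.
Faction 4 (peak Theta at position 3): ranking walks positions 3-4-2-1, expanding outward from the peak — single-peaked.
Faction 1 violates single-peakedness, so the profile is not single-peaked on this axis.

no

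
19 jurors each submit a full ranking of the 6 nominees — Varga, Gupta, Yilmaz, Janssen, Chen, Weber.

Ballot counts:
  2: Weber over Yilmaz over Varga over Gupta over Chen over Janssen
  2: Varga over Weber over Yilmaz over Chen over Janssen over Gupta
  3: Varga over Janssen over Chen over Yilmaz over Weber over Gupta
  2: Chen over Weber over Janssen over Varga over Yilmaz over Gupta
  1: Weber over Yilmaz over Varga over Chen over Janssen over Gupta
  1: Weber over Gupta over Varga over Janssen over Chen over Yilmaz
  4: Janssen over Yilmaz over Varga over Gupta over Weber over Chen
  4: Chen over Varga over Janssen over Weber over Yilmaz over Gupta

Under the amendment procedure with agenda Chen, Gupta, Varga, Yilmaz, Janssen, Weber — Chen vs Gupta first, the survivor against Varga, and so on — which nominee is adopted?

Round 1: Chen vs Gupta — 12–7, Chen advances.
Round 2: Chen vs Varga — 6–13, Varga advances.
Round 3: Varga vs Yilmaz — 12–7, Varga advances.
Round 4: Varga vs Janssen — 13–6, Varga advances.
Round 5: Varga vs Weber — 13–6, Varga advances.
The agenda winner is Varga.

Varga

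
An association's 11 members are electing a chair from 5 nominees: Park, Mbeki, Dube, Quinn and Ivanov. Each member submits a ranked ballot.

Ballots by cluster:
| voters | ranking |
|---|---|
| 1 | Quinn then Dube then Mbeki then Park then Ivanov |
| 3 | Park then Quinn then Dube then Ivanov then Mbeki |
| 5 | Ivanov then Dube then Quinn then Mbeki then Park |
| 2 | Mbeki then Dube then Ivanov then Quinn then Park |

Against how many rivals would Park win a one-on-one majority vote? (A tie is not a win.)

0

Park against each rival (11 voters):
Park vs Mbeki: Mbeki, 8–3.
Park vs Dube: Park is ranked higher on 3 ballots, Dube on 8. Dube wins 8–3.
Park vs Quinn: 3 for Park, 8 for Quinn — Quinn by 8–3.
Park vs Ivanov: 4 to 7, Ivanov.
Park beats no one; loses to Mbeki, Dube, Quinn, Ivanov — 0 pairwise wins.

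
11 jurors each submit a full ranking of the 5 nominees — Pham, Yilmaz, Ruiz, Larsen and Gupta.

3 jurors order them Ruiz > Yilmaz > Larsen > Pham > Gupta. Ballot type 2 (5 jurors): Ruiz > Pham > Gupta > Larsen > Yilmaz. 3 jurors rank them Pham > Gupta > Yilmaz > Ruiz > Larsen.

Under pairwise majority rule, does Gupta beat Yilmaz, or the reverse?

Ballots ranking Gupta above Yilmaz: 5 + 3 = 8.
Ballots ranking Yilmaz above Gupta: 11 − 8 = 3.
Gupta wins the head-to-head 8–3.

Gupta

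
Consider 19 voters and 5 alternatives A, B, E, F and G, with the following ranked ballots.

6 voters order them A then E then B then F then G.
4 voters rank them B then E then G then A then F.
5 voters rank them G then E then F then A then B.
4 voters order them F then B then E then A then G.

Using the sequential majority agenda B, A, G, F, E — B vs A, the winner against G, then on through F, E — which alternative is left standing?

Round 1: B vs A — 8–11, A advances.
Round 2: A vs G — 10–9, A advances.
Round 3: A vs F — 10–9, A advances.
Round 4: A vs E — 6–13, E advances.
The agenda winner is E.

E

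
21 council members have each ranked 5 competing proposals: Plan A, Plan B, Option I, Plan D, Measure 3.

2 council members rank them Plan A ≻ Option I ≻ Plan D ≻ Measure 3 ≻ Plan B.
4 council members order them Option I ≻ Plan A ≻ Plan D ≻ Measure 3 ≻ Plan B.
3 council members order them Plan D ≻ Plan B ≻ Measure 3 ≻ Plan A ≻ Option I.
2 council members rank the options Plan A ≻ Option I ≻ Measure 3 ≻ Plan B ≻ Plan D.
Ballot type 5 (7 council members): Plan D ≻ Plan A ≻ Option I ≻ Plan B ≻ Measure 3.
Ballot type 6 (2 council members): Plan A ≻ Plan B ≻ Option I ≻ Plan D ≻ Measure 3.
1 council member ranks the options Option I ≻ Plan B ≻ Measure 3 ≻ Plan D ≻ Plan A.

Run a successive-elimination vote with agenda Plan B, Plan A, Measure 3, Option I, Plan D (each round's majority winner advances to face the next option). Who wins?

Plan D

Round 1: Plan B vs Plan A — 4–17, Plan A advances.
Round 2: Plan A vs Measure 3 — 17–4, Plan A advances.
Round 3: Plan A vs Option I — 16–5, Plan A advances.
Round 4: Plan A vs Plan D — 10–11, Plan D advances.
Plan D survives the agenda.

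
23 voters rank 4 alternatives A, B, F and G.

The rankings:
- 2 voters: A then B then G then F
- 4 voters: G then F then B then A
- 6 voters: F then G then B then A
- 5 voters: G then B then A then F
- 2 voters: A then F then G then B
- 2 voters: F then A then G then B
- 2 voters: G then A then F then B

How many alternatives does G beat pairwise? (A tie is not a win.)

G against each rival (23 voters):
G–A: G 17–6.
G vs B: 4+6+5+2+2+2 = 21 for G, 2 for B — G by 21–2.
G vs F: G is ranked higher on 2+4+5+2 = 13 ballots, F on 10. G wins 13–10.
G beats A, B, F — 3 pairwise wins.

3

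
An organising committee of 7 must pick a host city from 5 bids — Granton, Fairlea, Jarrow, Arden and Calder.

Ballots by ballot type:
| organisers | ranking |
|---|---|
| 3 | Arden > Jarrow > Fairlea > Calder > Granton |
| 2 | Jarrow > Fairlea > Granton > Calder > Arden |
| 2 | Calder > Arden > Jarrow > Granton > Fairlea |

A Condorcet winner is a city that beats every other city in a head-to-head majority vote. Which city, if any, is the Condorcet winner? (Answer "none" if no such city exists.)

Check each pair by majority over 7 ballots:
Granton vs Fairlea: 2 for Granton, 5 for Fairlea — Fairlea by 5–2.
Granton vs Jarrow: 0 for Granton, 7 for Jarrow — Jarrow by 7–0.
Granton vs Arden: Granton is ranked higher on 2 ballots, Arden on 5. Arden wins 5–2.
Granton vs Calder: 2 to 5, Calder.
Fairlea vs Jarrow: 0 to 7, Jarrow.
Fairlea vs Arden: Fairlea preferred on 2 ballots; Arden wins 5–2.
Fairlea vs Calder: 5 to 2, Fairlea.
Jarrow vs Arden: Jarrow is ranked higher on 2 ballots, Arden on 5. Arden wins 5–2.
Jarrow vs Calder: 3+2 = 5 for Jarrow, 2 for Calder — Jarrow by 5–2.
Arden vs Calder: Arden preferred on 3 ballots; Calder wins 4–3.
No city is unbeaten: Granton loses to Fairlea; Fairlea loses to Jarrow; Jarrow loses to Arden; Arden loses to Calder; Calder loses to Fairlea. In particular Fairlea beats Calder beats Arden beats Fairlea is a majority cycle — no Condorcet winner exists.

none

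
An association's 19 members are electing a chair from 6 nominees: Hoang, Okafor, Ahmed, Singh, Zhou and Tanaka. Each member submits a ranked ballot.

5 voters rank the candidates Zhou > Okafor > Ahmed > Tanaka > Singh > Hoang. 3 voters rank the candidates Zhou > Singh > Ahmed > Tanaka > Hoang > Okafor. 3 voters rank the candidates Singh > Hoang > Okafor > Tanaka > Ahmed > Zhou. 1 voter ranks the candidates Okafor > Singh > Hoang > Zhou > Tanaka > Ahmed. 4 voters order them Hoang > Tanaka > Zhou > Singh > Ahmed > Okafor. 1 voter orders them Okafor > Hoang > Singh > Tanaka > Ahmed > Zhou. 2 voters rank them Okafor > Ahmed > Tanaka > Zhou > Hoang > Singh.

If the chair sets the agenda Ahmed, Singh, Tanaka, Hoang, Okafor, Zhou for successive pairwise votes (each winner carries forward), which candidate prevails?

Zhou

Round 1: Ahmed vs Singh — 7–12, Singh advances.
Round 2: Singh vs Tanaka — 8–11, Tanaka advances.
Round 3: Tanaka vs Hoang — 10–9, Tanaka advances.
Round 4: Tanaka vs Okafor — 7–12, Okafor advances.
Round 5: Okafor vs Zhou — 7–12, Zhou advances.
The agenda winner is Zhou.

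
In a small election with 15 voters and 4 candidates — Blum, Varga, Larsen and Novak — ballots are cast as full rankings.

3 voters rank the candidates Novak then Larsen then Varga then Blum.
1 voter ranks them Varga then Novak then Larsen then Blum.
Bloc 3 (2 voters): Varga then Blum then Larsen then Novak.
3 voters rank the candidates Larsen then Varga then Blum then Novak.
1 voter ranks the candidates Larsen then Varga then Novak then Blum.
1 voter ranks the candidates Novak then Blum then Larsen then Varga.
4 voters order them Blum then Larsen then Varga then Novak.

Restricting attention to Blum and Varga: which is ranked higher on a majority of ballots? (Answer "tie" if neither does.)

Ballots ranking Blum above Varga: 1 + 4 = 5.
Ballots ranking Varga above Blum: 15 − 5 = 10.
Varga wins the head-to-head 10–5.

Varga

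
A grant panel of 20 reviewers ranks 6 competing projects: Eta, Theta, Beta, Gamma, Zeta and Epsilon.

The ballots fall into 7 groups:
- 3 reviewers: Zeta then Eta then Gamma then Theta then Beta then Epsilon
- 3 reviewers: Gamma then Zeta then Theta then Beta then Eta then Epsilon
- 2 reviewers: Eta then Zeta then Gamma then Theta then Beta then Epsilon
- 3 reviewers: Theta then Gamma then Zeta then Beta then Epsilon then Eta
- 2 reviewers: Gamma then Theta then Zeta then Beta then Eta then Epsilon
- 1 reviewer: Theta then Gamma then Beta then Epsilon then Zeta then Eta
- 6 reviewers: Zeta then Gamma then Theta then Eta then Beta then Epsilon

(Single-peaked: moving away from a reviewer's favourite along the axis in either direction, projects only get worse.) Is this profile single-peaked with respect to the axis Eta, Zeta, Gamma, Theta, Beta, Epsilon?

yes

Axis positions: Eta=1, Zeta=2, Gamma=3, Theta=4, Beta=5, Epsilon=6.
Group 1 (peak Zeta at position 2): ranking walks positions 2-1-3-4-5-6, expanding outward from the peak — single-peaked.
Group 2 (peak Gamma at position 3): ranking walks positions 3-2-4-5-1-6, expanding outward from the peak — single-peaked.
Group 3 (peak Eta at position 1): ranking walks positions 1-2-3-4-5-6, expanding outward from the peak — single-peaked.
Group 4 (peak Theta at position 4): ranking walks positions 4-3-2-5-6-1, expanding outward from the peak — single-peaked.
Group 5 (peak Gamma at position 3): ranking walks positions 3-4-2-5-1-6, expanding outward from the peak — single-peaked.
Group 6 (peak Theta at position 4): ranking walks positions 4-3-5-6-2-1, expanding outward from the peak — single-peaked.
Group 7 (peak Zeta at position 2): ranking walks positions 2-3-4-1-5-6, expanding outward from the peak — single-peaked.
Every ranking is single-peaked on this axis.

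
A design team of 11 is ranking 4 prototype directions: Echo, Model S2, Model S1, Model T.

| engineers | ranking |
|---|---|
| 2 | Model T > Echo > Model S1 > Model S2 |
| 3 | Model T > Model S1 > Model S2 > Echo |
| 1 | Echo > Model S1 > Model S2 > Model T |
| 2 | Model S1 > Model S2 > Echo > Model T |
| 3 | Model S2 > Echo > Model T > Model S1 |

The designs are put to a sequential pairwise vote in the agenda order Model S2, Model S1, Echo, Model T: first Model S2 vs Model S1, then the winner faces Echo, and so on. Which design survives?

Echo

Round 1: Model S2 vs Model S1 — 3–8, Model S1 advances.
Round 2: Model S1 vs Echo — 5–6, Echo advances.
Round 3: Echo vs Model T — 6–5, Echo advances.
Echo survives the agenda.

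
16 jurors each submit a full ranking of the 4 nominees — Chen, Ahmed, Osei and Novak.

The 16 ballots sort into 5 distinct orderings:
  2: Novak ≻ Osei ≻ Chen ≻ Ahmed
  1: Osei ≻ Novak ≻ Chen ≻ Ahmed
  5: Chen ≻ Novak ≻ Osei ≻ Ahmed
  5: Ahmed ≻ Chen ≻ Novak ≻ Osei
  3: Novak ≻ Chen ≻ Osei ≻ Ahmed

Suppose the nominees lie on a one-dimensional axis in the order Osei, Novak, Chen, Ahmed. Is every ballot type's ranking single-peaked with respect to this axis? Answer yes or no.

yes

Axis positions: Osei=1, Novak=2, Chen=3, Ahmed=4.
Ballot type 1 (peak Novak at position 2): ranking walks positions 2-1-3-4, expanding outward from the peak — single-peaked.
Ballot type 2 (peak Osei at position 1): ranking walks positions 1-2-3-4, expanding outward from the peak — single-peaked.
Ballot type 3 (peak Chen at position 3): ranking walks positions 3-2-1-4, expanding outward from the peak — single-peaked.
Ballot type 4 (peak Ahmed at position 4): ranking walks positions 4-3-2-1, expanding outward from the peak — single-peaked.
Ballot type 5 (peak Novak at position 2): ranking walks positions 2-3-1-4, expanding outward from the peak — single-peaked.
Every ranking is single-peaked on this axis.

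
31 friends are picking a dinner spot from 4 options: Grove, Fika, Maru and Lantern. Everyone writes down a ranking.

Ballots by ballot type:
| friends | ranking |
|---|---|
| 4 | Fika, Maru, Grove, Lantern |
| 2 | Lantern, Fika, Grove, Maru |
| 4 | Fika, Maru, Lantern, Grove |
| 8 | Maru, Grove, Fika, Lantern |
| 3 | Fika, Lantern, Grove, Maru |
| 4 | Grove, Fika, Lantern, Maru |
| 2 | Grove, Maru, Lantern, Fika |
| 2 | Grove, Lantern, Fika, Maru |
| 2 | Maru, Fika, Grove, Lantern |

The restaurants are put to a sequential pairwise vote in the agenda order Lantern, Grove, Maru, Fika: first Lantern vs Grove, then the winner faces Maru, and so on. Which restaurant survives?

Fika

Round 1: Lantern vs Grove — 9–22, Grove advances.
Round 2: Grove vs Maru — 13–18, Maru advances.
Round 3: Maru vs Fika — 12–19, Fika advances.
Fika survives the agenda.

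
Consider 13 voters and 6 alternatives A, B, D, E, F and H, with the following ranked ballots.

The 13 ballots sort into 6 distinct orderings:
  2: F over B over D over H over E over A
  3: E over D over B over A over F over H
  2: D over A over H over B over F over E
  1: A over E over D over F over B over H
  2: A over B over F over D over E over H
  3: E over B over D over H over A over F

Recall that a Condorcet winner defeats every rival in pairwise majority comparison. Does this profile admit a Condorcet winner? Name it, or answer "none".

E

Pairwise majorities:
A vs B: A is ranked higher on 2+1+2 = 5 ballots, B on 8. B wins 8–5.
A–D: D 10–3.
A vs E: A preferred on 2+1+2 = 5 ballots; E wins 8–5.
A vs F: A wins 11–2.
A vs H: 3+2+1+2 = 8 for A, 5 for H — A by 8–5.
B vs D: 2+2+3 = 7 for B, 6 for D — B by 7–6.
B vs E: E wins 7–6.
B vs F: B wins 10–3.
B–H: B 11–2.
D vs E: D preferred on 2+2+2 = 6 ballots; E wins 7–6.
D vs F: D is ranked higher on 3+2+1+3 = 9 ballots, F on 4. D wins 9–4.
D vs H: D preferred on 2+3+2+1+2+3 = 13 ballots; D wins 13–0.
E vs F: 7 to 6, E.
E–H: E 9–4.
F vs H: F preferred on 2+3+1+2 = 8 ballots; F wins 8–5.
E defeats every rival head-to-head and is the Condorcet winner.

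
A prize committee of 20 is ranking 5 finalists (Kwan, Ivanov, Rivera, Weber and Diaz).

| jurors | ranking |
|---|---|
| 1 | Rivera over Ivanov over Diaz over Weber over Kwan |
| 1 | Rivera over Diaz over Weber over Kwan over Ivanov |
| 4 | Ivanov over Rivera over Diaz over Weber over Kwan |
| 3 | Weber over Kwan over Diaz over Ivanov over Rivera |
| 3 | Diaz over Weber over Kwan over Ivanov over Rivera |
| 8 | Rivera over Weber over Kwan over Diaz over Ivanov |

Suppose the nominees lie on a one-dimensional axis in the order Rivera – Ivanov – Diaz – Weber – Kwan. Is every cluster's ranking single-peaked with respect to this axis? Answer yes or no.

no

Axis positions: Rivera=1, Ivanov=2, Diaz=3, Weber=4, Kwan=5.
Cluster 1 (peak Rivera at position 1): ranking walks positions 1-2-3-4-5, expanding outward from the peak — single-peaked.
Cluster 2: ranking walks positions 1-3-4-5-2; Diaz is ranked above Ivanov even though Ivanov lies between Diaz and the peak Rivera on the axis — preferences dip and rise again. Not single-peaked.
Cluster 3 (peak Ivanov at position 2): ranking walks positions 2-1-3-4-5, expanding outward from the peak — single-peaked.
Cluster 4 (peak Weber at position 4): ranking walks positions 4-5-3-2-1, expanding outward from the peak — single-peaked.
Cluster 5 (peak Diaz at position 3): ranking walks positions 3-4-5-2-1, expanding outward from the peak — single-peaked.
Cluster 6: ranking walks positions 1-4-5-3-2; Weber is ranked above Ivanov even though Ivanov lies between Weber and the peak Rivera on the axis — preferences dip and rise again. Not single-peaked.
Cluster 2 violates single-peakedness, so the profile is not single-peaked on this axis.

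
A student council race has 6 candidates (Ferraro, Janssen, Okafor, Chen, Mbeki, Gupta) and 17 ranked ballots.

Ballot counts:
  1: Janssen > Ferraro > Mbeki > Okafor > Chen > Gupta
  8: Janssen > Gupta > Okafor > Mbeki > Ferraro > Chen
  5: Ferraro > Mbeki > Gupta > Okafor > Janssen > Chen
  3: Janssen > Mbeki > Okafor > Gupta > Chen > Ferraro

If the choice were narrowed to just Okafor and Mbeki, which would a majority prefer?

Ballots ranking Okafor above Mbeki: 8.
Ballots ranking Mbeki above Okafor: 17 − 8 = 9.
Mbeki wins the head-to-head 9–8.

Mbeki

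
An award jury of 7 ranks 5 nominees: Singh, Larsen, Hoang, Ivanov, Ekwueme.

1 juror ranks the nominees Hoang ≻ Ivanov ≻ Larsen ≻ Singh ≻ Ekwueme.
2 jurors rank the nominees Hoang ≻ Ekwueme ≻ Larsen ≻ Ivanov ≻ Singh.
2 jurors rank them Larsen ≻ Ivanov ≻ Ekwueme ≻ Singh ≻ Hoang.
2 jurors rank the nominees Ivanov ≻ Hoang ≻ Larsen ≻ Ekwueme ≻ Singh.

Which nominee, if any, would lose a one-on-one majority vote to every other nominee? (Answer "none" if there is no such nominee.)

Pairwise majorities:
Singh vs Larsen: Larsen, 7–0.
Singh vs Hoang: Hoang wins 5–2.
Singh vs Ivanov: Ivanov wins 7–0.
Singh vs Ekwueme: 1 to 6, Ekwueme.
Larsen vs Hoang: Hoang wins 5–2.
Larsen vs Ivanov: Larsen, 4–3.
Larsen vs Ekwueme: 5 to 2, Larsen.
Hoang vs Ivanov: Ivanov wins 4–3.
Hoang vs Ekwueme: 5 to 2, Hoang.
Ivanov vs Ekwueme: Ivanov, 5–2.
Only Singh has no wins; Singh is the Condorcet loser.

Singh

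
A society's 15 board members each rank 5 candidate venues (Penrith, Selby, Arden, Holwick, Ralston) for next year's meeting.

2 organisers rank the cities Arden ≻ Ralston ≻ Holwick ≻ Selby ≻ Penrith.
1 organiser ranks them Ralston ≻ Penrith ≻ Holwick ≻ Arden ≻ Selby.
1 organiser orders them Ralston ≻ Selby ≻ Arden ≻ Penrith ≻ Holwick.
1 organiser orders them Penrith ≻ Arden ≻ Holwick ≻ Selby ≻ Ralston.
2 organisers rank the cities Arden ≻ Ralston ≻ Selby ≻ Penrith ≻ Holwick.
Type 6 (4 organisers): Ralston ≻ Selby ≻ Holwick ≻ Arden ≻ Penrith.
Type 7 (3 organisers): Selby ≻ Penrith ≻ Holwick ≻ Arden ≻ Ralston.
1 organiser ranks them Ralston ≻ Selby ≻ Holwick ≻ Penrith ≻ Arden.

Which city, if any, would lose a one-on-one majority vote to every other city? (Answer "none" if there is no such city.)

none

Head-to-head results (15 organisers):
Penrith–Selby: Selby 13–2.
Penrith vs Arden: 6 to 9, Arden.
Penrith vs Holwick: 8 to 7, Penrith.
Penrith vs Ralston: 1+3 = 4 for Penrith, 11 for Ralston — Ralston by 11–4.
Selby vs Arden: 9 to 6, Selby.
Selby vs Holwick: Selby is ranked higher on 1+2+4+3+1 = 11 ballots, Holwick on 4. Selby wins 11–4.
Selby vs Ralston: Selby is ranked higher on 1+3 = 4 ballots, Ralston on 11. Ralston wins 11–4.
Arden vs Holwick: Arden is ranked higher on 2+1+1+2 = 6 ballots, Holwick on 9. Holwick wins 9–6.
Arden–Ralston: Arden 8–7.
Holwick vs Ralston: Ralston, 11–4.
Each city has at least one pairwise win (Penrith beats Holwick; Selby beats Penrith; Arden beats Penrith; Holwick beats Arden; Ralston beats Penrith) — no Condorcet loser.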